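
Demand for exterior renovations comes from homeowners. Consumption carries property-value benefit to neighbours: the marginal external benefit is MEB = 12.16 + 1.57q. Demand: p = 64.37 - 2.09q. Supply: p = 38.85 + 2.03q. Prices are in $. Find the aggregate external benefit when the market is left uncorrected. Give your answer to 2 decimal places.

$105.44

Market equilibrium (private): 38.85 + 2.03q = 64.37 - 2.09q → q_m = 6.1942.
Total external benefit = ∫₀^{q_m} (12.16 + 1.57q) dq = 12.16×6.1942 + ½×1.57×6.1942² = 105.4404.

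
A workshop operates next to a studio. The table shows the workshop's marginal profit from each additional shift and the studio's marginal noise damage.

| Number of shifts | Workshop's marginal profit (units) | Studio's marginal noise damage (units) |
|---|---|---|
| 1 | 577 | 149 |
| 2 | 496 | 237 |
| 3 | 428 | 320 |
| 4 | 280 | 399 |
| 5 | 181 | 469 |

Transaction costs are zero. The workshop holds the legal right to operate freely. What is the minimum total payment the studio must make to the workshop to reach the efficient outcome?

461

Left alone the workshop would choose level 5 (marginal profit stays positive).
Efficient level: k* = 3 (marginal profit ≥ marginal noise damage through 3).
The studio must at least cover the workshop's forgone profit from cutting 5→3: 280 + 181 = 461.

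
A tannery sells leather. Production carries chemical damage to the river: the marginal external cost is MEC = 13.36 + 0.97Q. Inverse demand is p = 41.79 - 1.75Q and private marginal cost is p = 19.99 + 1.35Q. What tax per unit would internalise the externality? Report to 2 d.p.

tax = 15.37 per unit

Social marginal cost = private MC + MEC = 33.35 + 2.32Q.
Set SMC = demand: 33.35 + 2.32Q = 41.79 - 1.75Q → Q* = 2.0737.
The Pigouvian tax equals MEC at Q*: 13.36 + 0.97×2.0737 = 15.3715.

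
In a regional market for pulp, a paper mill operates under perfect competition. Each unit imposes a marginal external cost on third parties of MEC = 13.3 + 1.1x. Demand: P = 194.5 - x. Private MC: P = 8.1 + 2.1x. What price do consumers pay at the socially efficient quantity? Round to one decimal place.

P = 153.3

Social marginal cost = private MC + MEC = 21.4 + 3.2x.
Set SMC = demand: 21.4 + 3.2x = 194.5 - x → x* = 41.2143.
Consumer price on the demand curve at x*: 194.5 − 1.0×41.2143 = 153.2857.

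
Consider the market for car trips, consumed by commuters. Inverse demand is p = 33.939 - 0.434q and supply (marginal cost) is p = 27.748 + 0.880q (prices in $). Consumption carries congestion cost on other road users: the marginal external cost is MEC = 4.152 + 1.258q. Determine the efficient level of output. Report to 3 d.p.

Social marginal benefit = demand − MEC = 29.787 - 1.692q.
Set SMB = MC: 29.787 - 1.692q = 27.748 + 0.880q → q* = 0.7928.

q* = 0.793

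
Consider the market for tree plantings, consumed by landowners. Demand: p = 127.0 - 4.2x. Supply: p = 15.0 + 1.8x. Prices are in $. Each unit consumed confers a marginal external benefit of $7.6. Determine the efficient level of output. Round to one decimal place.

x* = 19.9

Social marginal benefit = demand + MEB = 134.6 - 4.2x.
Set SMB = MC: 134.6 - 4.2x = 15.0 + 1.8x → x* = 19.9333.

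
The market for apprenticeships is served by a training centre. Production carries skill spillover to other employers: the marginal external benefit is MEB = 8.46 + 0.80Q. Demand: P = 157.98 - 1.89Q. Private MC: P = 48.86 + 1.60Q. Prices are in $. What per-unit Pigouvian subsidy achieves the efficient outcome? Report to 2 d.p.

subsidy = $43.43 per unit

Social marginal cost = private MC − MEB = 40.40 + 0.80Q.
Set SMC = demand: 40.40 + 0.80Q = 157.98 - 1.89Q → Q* = 43.7100.
The Pigouvian subsidy equals MEB at Q*: 8.46 + 0.80×43.7100 = 43.4280.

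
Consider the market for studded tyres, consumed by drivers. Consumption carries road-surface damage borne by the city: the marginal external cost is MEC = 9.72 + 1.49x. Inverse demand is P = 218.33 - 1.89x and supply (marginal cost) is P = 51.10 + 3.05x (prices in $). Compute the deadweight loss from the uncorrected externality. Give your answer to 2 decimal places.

Market equilibrium (private): 51.10 + 3.05x = 218.33 - 1.89x → x_m = 33.8522.
Social marginal benefit = demand − MEC = 208.61 - 3.38x.
Set SMB = MC: 208.61 - 3.38x = 51.10 + 3.05x → x* = 24.4961.
The loss is the area between SMB and MC from x* to x_m; with linear curves that's a triangle of height MEC(x_m).
DWL = ½ × 9.3561 × 60.1598 = 281.4306.

DWL = $281.43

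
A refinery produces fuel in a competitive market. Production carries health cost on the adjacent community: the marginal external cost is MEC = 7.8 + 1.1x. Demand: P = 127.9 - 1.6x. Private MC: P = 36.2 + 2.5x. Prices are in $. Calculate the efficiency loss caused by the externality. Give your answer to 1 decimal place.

Market equilibrium (private): 36.2 + 2.5x = 127.9 - 1.6x → x_m = 22.3659.
Social marginal cost = private MC + MEC = 44.0 + 3.6x.
Set SMC = demand: 44.0 + 3.6x = 127.9 - 1.6x → x* = 16.1346.
The welfare-loss triangle has base |x_m − x*| and height MEC(x_m) (the vertical gap between SMC and demand is zero at x* and MEC at x_m).
DWL = ½ × 6.2313 × 32.4024 = 100.9545.

DWL = $101.0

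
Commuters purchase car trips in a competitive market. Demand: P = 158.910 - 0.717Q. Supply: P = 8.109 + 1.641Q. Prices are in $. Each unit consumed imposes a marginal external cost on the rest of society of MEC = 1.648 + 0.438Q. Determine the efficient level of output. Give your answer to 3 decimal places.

Q* = 53.345

Social marginal benefit = demand − MEC = 157.262 - 1.155Q.
Set SMB = MC: 157.262 - 1.155Q = 8.109 + 1.641Q → Q* = 53.3451.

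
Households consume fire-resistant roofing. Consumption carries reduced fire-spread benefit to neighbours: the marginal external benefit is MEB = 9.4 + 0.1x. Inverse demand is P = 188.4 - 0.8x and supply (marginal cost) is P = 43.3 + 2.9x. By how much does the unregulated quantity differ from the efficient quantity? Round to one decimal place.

Market equilibrium (private): 43.3 + 2.9x = 188.4 - 0.8x → x_m = 39.2162.
Social marginal benefit = demand + MEB = 197.8 - 0.7x.
Set SMB = MC: 197.8 - 0.7x = 43.3 + 2.9x → x* = 42.9167.
Gap = |39.2162 − 42.9167| = 3.7005.

3.7 units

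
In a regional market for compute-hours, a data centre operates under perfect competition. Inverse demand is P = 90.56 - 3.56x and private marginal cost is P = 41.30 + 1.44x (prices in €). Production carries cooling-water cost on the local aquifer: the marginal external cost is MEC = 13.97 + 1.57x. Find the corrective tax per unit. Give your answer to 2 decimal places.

tax = €22.40 per unit

Social marginal cost = private MC + MEC = 55.27 + 3.01x.
Set SMC = demand: 55.27 + 3.01x = 90.56 - 3.56x → x* = 5.3714.
The Pigouvian tax equals MEC at x*: 13.97 + 1.57×5.3714 = 22.4031.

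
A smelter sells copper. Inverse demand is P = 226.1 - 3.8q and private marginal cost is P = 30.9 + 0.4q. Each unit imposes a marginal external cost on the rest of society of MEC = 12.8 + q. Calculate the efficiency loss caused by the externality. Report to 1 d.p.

DWL = 337.9

Market equilibrium (private): 30.9 + 0.4q = 226.1 - 3.8q → q_m = 46.4762.
Social marginal cost = private MC + MEC = 43.7 + 1.4q.
Set SMC = demand: 43.7 + 1.4q = 226.1 - 3.8q → q* = 35.0769.
The loss is the area between SMC and demand from q* to q_m; with linear curves that's a triangle of height MEC(q_m).
DWL = ½ × 11.3993 × 59.2762 = 337.8536.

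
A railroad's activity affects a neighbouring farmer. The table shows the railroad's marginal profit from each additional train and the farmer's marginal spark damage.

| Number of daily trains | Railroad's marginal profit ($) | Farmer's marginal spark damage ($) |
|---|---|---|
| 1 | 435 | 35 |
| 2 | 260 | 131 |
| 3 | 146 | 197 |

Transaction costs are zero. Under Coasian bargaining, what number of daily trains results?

Bargaining reaches the level where marginal profit last exceeds marginal spark damage.
That holds through level 2 (260 ≥ 131) but not at 3 (146 < 197).

2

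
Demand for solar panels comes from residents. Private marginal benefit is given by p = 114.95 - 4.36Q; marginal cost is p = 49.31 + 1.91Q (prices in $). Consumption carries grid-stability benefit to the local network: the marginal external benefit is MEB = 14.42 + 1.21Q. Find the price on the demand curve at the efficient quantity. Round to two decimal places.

P = $45.97

Social marginal benefit = demand + MEB = 129.37 - 3.15Q.
Set SMB = MC: 129.37 - 3.15Q = 49.31 + 1.91Q → Q* = 15.8221.
Consumer price on the demand curve at Q*: 114.95 − 4.36×15.8221 = 45.9656.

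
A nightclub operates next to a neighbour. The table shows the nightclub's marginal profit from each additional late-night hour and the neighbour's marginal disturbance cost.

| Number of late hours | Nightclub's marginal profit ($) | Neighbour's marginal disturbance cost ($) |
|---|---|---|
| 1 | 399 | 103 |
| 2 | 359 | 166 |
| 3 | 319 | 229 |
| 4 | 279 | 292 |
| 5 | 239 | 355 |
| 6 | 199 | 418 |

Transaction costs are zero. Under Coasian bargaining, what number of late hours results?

3

Bargaining reaches the level where marginal profit last exceeds marginal disturbance cost.
That holds through level 3 (319 ≥ 229) but not at 4 (279 < 292).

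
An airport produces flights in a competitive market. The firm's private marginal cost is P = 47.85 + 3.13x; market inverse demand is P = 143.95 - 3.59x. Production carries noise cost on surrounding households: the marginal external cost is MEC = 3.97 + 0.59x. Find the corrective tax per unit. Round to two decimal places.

tax = 11.41 per unit

Social marginal cost = private MC + MEC = 51.82 + 3.72x.
Set SMC = demand: 51.82 + 3.72x = 143.95 - 3.59x → x* = 12.6033.
The Pigouvian tax equals MEC at x*: 3.97 + 0.59×12.6033 = 11.4059.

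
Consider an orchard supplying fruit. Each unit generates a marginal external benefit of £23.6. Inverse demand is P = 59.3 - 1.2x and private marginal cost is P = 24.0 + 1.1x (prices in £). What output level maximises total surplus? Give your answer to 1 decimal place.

x* = 25.6

Social marginal cost = private MC − MEB = 0.4 + 1.1x.
Set SMC = demand: 0.4 + 1.1x = 59.3 - 1.2x → x* = 25.6087.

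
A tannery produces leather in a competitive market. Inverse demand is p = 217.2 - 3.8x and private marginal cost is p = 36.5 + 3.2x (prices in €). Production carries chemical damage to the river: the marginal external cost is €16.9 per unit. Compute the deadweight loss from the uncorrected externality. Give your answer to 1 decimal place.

Market equilibrium (private): 36.5 + 3.2x = 217.2 - 3.8x → x_m = 25.8143.
Social marginal cost = private MC + MEC = 53.4 + 3.2x.
Set SMC = demand: 53.4 + 3.2x = 217.2 - 3.8x → x* = 23.4000.
The loss is the area between SMC and demand from x* to x_m; with linear curves that's a triangle of height MEC(x_m).
DWL = ½ × 2.4143 × 16.9000 = 20.4008.

DWL = €20.4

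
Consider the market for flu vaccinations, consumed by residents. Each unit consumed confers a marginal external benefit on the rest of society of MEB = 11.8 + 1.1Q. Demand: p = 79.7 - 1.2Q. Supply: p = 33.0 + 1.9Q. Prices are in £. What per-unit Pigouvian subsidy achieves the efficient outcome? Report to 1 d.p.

Social marginal benefit = demand + MEB = 91.5 - 0.1Q.
Set SMB = MC: 91.5 - 0.1Q = 33.0 + 1.9Q → Q* = 29.2500.
The Pigouvian subsidy equals MEB at Q*: 11.8 + 1.1×29.2500 = 43.9750.

subsidy = £44.0 per unit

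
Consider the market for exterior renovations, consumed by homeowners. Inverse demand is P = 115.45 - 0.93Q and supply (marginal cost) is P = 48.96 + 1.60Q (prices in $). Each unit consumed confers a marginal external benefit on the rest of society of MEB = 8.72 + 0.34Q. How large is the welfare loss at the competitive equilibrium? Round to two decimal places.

DWL = $71.17

Market equilibrium (private): 48.96 + 1.60Q = 115.45 - 0.93Q → Q_m = 26.2806.
Social marginal benefit = demand + MEB = 124.17 - 0.59Q.
Set SMB = MC: 124.17 - 0.59Q = 48.96 + 1.60Q → Q* = 34.3425.
Between Q* and Q_m the wedge SMB − MC runs linearly from 0 to MEB(Q_m), so the loss is a triangle.
DWL = ½ × 8.0619 × 17.6554 = 71.1680.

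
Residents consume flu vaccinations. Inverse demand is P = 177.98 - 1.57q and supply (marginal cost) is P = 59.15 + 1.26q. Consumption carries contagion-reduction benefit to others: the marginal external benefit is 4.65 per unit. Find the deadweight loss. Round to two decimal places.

Market equilibrium (private): 59.15 + 1.26q = 177.98 - 1.57q → q_m = 41.9894.
Social marginal benefit = demand + MEB = 182.63 - 1.57q.
Set SMB = MC: 182.63 - 1.57q = 59.15 + 1.26q → q* = 43.6325.
Between q* and q_m the wedge SMB − MC runs linearly from 0 to MEB(q_m), so the loss is a triangle.
DWL = ½ × 1.6431 × 4.6500 = 3.8202.

DWL = 3.82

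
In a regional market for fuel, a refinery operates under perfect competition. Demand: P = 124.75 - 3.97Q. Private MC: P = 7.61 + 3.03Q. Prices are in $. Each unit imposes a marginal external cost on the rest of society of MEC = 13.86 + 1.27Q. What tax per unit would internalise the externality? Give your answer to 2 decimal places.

Social marginal cost = private MC + MEC = 21.47 + 4.30Q.
Set SMC = demand: 21.47 + 4.30Q = 124.75 - 3.97Q → Q* = 12.4885.
The Pigouvian tax equals MEC at Q*: 13.86 + 1.27×12.4885 = 29.7204.

tax = $29.72 per unit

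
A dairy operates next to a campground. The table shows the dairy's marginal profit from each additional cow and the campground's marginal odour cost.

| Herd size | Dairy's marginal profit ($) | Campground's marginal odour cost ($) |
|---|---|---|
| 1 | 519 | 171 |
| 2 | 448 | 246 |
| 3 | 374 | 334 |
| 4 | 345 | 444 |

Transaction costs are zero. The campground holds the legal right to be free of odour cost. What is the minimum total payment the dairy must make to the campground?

$751

Efficient level: marginal profit ≥ marginal odour cost through level 3, so k* = 3.
With the campground holding the right, the dairy must at least compensate total damage at k*: 171 + 246 + 334 = 751.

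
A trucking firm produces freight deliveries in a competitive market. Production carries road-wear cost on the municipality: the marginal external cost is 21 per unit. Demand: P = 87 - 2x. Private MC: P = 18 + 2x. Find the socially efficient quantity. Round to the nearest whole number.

Social marginal cost = private MC + MEC = 39 + 2x.
Set SMC = demand: 39 + 2x = 87 - 2x → x* = 12.0000.

x* = 12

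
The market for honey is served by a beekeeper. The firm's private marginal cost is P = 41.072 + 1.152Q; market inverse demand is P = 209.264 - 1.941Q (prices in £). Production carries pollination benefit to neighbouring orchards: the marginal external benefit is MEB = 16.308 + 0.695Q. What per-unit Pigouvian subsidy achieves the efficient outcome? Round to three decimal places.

subsidy = £69.781 per unit

Social marginal cost = private MC − MEB = 24.764 + 0.457Q.
Set SMC = demand: 24.764 + 0.457Q = 209.264 - 1.941Q → Q* = 76.9391.
The Pigouvian subsidy equals MEB at Q*: 16.308 + 0.695×76.9391 = 69.7807.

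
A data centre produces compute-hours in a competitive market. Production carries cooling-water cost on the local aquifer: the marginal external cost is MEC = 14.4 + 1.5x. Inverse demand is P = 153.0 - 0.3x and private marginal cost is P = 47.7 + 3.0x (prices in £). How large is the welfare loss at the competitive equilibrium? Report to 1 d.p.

DWL = £403.8

Market equilibrium (private): 47.7 + 3.0x = 153.0 - 0.3x → x_m = 31.9091.
Social marginal cost = private MC + MEC = 62.1 + 4.5x.
Set SMC = demand: 62.1 + 4.5x = 153.0 - 0.3x → x* = 18.9375.
The welfare-loss triangle has base |x_m − x*| and height MEC(x_m) (the vertical gap between SMC and demand is zero at x* and MEC at x_m).
DWL = ½ × 12.9716 × 62.2636 = 403.8293.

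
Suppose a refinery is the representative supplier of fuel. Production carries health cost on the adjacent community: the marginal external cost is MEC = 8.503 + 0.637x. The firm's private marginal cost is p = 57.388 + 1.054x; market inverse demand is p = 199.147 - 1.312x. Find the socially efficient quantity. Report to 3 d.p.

x* = 44.374

Social marginal cost = private MC + MEC = 65.891 + 1.691x.
Set SMC = demand: 65.891 + 1.691x = 199.147 - 1.312x → x* = 44.3743.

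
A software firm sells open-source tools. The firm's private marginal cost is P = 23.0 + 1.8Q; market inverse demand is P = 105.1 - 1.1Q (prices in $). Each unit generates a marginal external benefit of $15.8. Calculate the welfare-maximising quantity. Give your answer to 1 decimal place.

Social marginal cost = private MC − MEB = 7.2 + 1.8Q.
Set SMC = demand: 7.2 + 1.8Q = 105.1 - 1.1Q → Q* = 33.7586.

Q* = 33.8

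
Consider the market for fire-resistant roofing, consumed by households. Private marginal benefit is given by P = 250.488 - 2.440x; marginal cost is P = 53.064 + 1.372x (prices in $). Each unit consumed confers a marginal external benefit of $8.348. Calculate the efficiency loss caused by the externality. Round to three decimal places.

Market equilibrium (private): 53.064 + 1.372x = 250.488 - 2.440x → x_m = 51.7901.
Social marginal benefit = demand + MEB = 258.836 - 2.440x.
Set SMB = MC: 258.836 - 2.440x = 53.064 + 1.372x → x* = 53.9801.
The welfare-loss triangle has base |x_m − x*| and height MEB(x_m) (the vertical gap between SMB and MC is zero at x* and MEB at x_m).
DWL = ½ × 2.1900 × 8.3480 = 9.1411.

DWL = $9.141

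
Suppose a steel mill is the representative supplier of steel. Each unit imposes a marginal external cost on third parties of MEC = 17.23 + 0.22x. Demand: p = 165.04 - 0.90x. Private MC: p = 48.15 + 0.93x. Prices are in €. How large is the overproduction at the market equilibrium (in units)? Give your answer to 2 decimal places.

Market equilibrium (private): 48.15 + 0.93x = 165.04 - 0.90x → x_m = 63.8743.
Social marginal cost = private MC + MEC = 65.38 + 1.15x.
Set SMC = demand: 65.38 + 1.15x = 165.04 - 0.90x → x* = 48.6146.
Gap = |63.8743 − 48.6146| = 15.2597.

15.26 units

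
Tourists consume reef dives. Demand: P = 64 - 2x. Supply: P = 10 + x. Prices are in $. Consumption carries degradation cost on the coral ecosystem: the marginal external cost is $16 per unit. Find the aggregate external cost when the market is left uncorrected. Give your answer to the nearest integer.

$288

Market equilibrium (private): 10 + x = 64 - 2x → x_m = 18.0000.
Total external cost = MEC × x_m = 16 × 18.0000 = 288.0000.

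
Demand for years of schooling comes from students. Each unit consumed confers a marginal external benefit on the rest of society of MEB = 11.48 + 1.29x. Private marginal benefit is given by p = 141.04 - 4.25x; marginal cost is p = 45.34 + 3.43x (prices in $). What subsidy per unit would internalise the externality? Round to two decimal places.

Social marginal benefit = demand + MEB = 152.52 - 2.96x.
Set SMB = MC: 152.52 - 2.96x = 45.34 + 3.43x → x* = 16.7731.
The Pigouvian subsidy equals MEB at x*: 11.48 + 1.29×16.7731 = 33.1173.

subsidy = $33.12 per unit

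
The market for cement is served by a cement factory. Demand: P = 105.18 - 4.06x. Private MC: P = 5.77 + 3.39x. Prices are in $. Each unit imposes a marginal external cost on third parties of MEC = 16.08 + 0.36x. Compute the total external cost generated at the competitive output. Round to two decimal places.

Market equilibrium (private): 5.77 + 3.39x = 105.18 - 4.06x → x_m = 13.3436.
Total external cost = ∫₀^{x_m} (16.08 + 0.36x) dx = 16.08×13.3436 + ½×0.36×13.3436² = 246.6144.

$246.61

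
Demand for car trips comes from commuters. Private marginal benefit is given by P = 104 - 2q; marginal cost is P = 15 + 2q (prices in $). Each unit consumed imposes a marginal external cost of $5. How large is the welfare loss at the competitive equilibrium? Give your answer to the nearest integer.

DWL = $3

Market equilibrium (private): 15 + 2q = 104 - 2q → q_m = 22.2500.
Social marginal benefit = demand − MEC = 99 - 2q.
Set SMB = MC: 99 - 2q = 15 + 2q → q* = 21.0000.
The welfare-loss triangle has base |q_m − q*| and height MEC(q_m) (the vertical gap between SMB and MC is zero at q* and MEC at q_m).
DWL = ½ × 1.2500 × 5.0000 = 3.1250.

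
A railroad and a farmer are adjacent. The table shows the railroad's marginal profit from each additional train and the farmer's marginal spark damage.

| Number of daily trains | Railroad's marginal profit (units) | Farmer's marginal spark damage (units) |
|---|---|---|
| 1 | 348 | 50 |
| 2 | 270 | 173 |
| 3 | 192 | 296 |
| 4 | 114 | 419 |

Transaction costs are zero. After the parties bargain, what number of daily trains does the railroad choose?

2

Bargaining reaches the level where marginal profit last exceeds marginal spark damage.
That holds through level 2 (270 ≥ 173) but not at 3 (192 < 296).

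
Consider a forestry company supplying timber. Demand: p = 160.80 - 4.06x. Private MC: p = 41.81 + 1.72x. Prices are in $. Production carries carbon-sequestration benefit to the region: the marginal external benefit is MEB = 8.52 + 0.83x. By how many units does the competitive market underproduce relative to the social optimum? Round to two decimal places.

Market equilibrium (private): 41.81 + 1.72x = 160.80 - 4.06x → x_m = 20.5865.
Social marginal cost = private MC − MEB = 33.29 + 0.89x.
Set SMC = demand: 33.29 + 0.89x = 160.80 - 4.06x → x* = 25.7596.
Gap = |20.5865 − 25.7596| = 5.1731.

5.17 units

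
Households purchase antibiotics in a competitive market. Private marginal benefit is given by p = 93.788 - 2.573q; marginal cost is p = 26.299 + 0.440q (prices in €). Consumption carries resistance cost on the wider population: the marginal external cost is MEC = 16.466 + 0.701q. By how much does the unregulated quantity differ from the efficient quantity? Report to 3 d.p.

Market equilibrium (private): 26.299 + 0.440q = 93.788 - 2.573q → q_m = 22.3993.
Social marginal benefit = demand − MEC = 77.322 - 3.274q.
Set SMB = MC: 77.322 - 3.274q = 26.299 + 0.440q → q* = 13.7380.
Gap = |22.3993 − 13.7380| = 8.6613.

8.661 units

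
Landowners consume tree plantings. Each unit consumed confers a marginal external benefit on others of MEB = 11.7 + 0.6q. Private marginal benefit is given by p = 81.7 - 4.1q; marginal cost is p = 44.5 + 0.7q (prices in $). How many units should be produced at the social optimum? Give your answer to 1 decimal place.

Social marginal benefit = demand + MEB = 93.4 - 3.5q.
Set SMB = MC: 93.4 - 3.5q = 44.5 + 0.7q → q* = 11.6429.

q* = 11.6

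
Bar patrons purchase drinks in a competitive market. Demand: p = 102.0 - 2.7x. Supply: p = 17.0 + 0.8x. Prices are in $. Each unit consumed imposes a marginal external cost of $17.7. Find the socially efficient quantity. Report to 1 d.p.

x* = 19.2

Social marginal benefit = demand − MEC = 84.3 - 2.7x.
Set SMB = MC: 84.3 - 2.7x = 17.0 + 0.8x → x* = 19.2286.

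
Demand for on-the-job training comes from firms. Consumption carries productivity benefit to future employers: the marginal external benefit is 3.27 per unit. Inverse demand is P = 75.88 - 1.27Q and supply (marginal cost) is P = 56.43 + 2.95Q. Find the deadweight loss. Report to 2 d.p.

Market equilibrium (private): 56.43 + 2.95Q = 75.88 - 1.27Q → Q_m = 4.6090.
Social marginal benefit = demand + MEB = 79.15 - 1.27Q.
Set SMB = MC: 79.15 - 1.27Q = 56.43 + 2.95Q → Q* = 5.3839.
The welfare-loss triangle has base |Q_m − Q*| and height MEB(Q_m) (the vertical gap between SMB and MC is zero at Q* and MEB at Q_m).
DWL = ½ × 0.7749 × 3.2700 = 1.2670.

DWL = 1.27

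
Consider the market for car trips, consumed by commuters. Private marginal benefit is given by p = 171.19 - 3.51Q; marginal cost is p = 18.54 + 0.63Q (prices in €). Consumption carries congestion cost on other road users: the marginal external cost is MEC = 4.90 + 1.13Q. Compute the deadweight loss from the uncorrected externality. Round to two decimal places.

Market equilibrium (private): 18.54 + 0.63Q = 171.19 - 3.51Q → Q_m = 36.8720.
Social marginal benefit = demand − MEC = 166.29 - 4.64Q.
Set SMB = MC: 166.29 - 4.64Q = 18.54 + 0.63Q → Q* = 28.0361.
Between Q* and Q_m the wedge MC − SMB runs linearly from 0 to MEC(Q_m), so the loss is a triangle.
DWL = ½ × 8.8359 × 46.5653 = 205.7232.

DWL = €205.72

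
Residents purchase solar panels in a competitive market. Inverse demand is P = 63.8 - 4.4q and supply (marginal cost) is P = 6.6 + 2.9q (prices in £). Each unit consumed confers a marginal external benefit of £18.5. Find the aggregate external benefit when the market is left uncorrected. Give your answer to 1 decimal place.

£145.0

Market equilibrium (private): 6.6 + 2.9q = 63.8 - 4.4q → q_m = 7.8356.
Total external benefit = MEB × q_m = 18.5 × 7.8356 = 144.9586.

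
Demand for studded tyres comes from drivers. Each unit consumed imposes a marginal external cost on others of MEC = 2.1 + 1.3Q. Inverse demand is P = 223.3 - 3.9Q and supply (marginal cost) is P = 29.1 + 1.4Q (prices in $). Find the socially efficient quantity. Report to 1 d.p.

Q* = 29.1

Social marginal benefit = demand − MEC = 221.2 - 5.2Q.
Set SMB = MC: 221.2 - 5.2Q = 29.1 + 1.4Q → Q* = 29.1061.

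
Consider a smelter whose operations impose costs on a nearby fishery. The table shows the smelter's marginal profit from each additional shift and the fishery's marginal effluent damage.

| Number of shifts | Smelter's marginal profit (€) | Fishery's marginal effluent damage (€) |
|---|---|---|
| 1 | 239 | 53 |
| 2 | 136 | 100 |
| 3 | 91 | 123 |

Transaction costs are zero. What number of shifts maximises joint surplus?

2

Bargaining reaches the level where marginal profit last exceeds marginal effluent damage.
That holds through level 2 (136 ≥ 100) but not at 3 (91 < 123).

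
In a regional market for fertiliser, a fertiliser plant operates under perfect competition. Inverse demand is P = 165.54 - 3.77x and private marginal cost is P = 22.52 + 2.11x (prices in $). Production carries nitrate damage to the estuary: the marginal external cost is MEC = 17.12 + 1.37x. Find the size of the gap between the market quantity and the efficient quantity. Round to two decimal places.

6.96 units

Market equilibrium (private): 22.52 + 2.11x = 165.54 - 3.77x → x_m = 24.3231.
Social marginal cost = private MC + MEC = 39.64 + 3.48x.
Set SMC = demand: 39.64 + 3.48x = 165.54 - 3.77x → x* = 17.3655.
Gap = |24.3231 − 17.3655| = 6.9576.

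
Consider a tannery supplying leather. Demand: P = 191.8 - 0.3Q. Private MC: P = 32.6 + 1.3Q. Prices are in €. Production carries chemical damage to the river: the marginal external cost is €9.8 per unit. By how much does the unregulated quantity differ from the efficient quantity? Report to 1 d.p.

6.1 units

Market equilibrium (private): 32.6 + 1.3Q = 191.8 - 0.3Q → Q_m = 99.5000.
Social marginal cost = private MC + MEC = 42.4 + 1.3Q.
Set SMC = demand: 42.4 + 1.3Q = 191.8 - 0.3Q → Q* = 93.3750.
Gap = |99.5000 − 93.3750| = 6.1250.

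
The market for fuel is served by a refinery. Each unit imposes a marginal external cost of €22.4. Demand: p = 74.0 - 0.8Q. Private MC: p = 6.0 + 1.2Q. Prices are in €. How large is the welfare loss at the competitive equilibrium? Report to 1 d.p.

DWL = €125.4

Market equilibrium (private): 6.0 + 1.2Q = 74.0 - 0.8Q → Q_m = 34.0000.
Social marginal cost = private MC + MEC = 28.4 + 1.2Q.
Set SMC = demand: 28.4 + 1.2Q = 74.0 - 0.8Q → Q* = 22.8000.
Height of the DWL triangle at Q_m is SMC(Q_m) − demand(Q_m) = MEC(Q_m) = 22.4000.
DWL = ½ × 11.2000 × 22.4000 = 125.4400.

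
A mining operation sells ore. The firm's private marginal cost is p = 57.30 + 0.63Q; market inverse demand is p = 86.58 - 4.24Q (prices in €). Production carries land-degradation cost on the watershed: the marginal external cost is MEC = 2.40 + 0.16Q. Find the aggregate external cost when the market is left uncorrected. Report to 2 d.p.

€17.32

Market equilibrium (private): 57.30 + 0.63Q = 86.58 - 4.24Q → Q_m = 6.0123.
Total external cost = ∫₀^{Q_m} (2.40 + 0.16Q) dQ = 2.40×6.0123 + ½×0.16×6.0123² = 17.3213.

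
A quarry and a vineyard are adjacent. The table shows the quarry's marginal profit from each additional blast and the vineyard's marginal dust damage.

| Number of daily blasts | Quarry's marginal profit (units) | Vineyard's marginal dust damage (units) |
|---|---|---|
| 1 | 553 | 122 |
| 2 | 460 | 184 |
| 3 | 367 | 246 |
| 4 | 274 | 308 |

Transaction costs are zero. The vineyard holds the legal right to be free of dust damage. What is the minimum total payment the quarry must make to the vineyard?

552

Efficient level: marginal profit ≥ marginal dust damage through level 3, so k* = 3.
With the vineyard holding the right, the quarry must at least compensate total damage at k*: 122 + 184 + 246 = 552.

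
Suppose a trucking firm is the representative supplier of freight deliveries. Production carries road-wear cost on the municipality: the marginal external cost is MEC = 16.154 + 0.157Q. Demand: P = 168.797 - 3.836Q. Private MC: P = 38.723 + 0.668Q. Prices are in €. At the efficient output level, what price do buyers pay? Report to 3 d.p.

P = €75.041

Social marginal cost = private MC + MEC = 54.877 + 0.825Q.
Set SMC = demand: 54.877 + 0.825Q = 168.797 - 3.836Q → Q* = 24.4411.
Consumer price on the demand curve at Q*: 168.797 − 3.836×24.4411 = 75.0409.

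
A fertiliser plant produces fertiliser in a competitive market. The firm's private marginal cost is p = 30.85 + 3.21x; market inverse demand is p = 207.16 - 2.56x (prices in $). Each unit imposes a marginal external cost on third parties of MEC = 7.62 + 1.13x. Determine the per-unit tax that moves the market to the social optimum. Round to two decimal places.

Social marginal cost = private MC + MEC = 38.47 + 4.34x.
Set SMC = demand: 38.47 + 4.34x = 207.16 - 2.56x → x* = 24.4478.
The Pigouvian tax equals MEC at x*: 7.62 + 1.13×24.4478 = 35.2460.

tax = $35.25 per unit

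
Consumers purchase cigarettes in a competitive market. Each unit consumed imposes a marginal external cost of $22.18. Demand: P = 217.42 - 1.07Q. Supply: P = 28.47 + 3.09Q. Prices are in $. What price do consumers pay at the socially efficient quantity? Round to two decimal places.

P = $174.52

Social marginal benefit = demand − MEC = 195.24 - 1.07Q.
Set SMB = MC: 195.24 - 1.07Q = 28.47 + 3.09Q → Q* = 40.0889.
Consumer price on the demand curve at Q*: 217.42 − 1.07×40.0889 = 174.5249.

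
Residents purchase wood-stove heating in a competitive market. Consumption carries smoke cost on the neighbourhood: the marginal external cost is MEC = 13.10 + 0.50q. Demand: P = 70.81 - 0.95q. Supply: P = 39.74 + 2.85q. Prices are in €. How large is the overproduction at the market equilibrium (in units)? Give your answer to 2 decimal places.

4.00 units

Market equilibrium (private): 39.74 + 2.85q = 70.81 - 0.95q → q_m = 8.1763.
Social marginal benefit = demand − MEC = 57.71 - 1.45q.
Set SMB = MC: 57.71 - 1.45q = 39.74 + 2.85q → q* = 4.1791.
Gap = |8.1763 − 4.1791| = 3.9972.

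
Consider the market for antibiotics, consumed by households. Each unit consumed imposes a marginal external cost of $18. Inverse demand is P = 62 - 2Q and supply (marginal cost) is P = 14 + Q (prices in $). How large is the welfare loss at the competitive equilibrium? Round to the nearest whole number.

Market equilibrium (private): 14 + Q = 62 - 2Q → Q_m = 16.0000.
Social marginal benefit = demand − MEC = 44 - 2Q.
Set SMB = MC: 44 - 2Q = 14 + Q → Q* = 10.0000.
Between Q* and Q_m the wedge MC − SMB runs linearly from 0 to MEC(Q_m), so the loss is a triangle.
DWL = ½ × 6.0000 × 18.0000 = 54.0000.

DWL = $54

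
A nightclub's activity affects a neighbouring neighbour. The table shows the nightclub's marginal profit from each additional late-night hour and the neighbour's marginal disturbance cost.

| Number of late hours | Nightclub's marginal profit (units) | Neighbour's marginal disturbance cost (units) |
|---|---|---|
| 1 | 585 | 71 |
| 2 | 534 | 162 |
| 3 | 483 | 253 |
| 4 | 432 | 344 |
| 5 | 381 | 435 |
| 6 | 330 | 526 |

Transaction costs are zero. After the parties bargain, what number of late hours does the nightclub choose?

Bargaining reaches the level where marginal profit last exceeds marginal disturbance cost.
That holds through level 4 (432 ≥ 344) but not at 5 (381 < 435).

4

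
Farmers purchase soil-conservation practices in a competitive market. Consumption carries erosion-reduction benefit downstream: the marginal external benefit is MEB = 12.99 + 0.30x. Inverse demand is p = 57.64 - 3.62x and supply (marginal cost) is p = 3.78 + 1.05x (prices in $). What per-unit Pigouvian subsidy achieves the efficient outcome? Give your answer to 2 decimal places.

subsidy = $17.58 per unit

Social marginal benefit = demand + MEB = 70.63 - 3.32x.
Set SMB = MC: 70.63 - 3.32x = 3.78 + 1.05x → x* = 15.2975.
The Pigouvian subsidy equals MEB at x*: 12.99 + 0.30×15.2975 = 17.5793.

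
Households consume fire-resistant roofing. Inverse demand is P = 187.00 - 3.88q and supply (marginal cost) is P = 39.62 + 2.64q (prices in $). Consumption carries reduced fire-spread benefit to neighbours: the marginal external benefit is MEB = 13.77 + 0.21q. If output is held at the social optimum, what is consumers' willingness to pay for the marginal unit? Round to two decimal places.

P = $87.91

Social marginal benefit = demand + MEB = 200.77 - 3.67q.
Set SMB = MC: 200.77 - 3.67q = 39.62 + 2.64q → q* = 25.5388.
Consumer price on the demand curve at q*: 187.00 − 3.88×25.5388 = 87.9095.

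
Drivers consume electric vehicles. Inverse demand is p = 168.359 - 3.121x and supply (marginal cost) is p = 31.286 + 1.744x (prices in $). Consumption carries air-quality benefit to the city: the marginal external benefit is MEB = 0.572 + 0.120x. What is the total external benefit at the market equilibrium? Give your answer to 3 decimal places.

$63.747

Market equilibrium (private): 31.286 + 1.744x = 168.359 - 3.121x → x_m = 28.1753.
Total external benefit = ∫₀^{x_m} (0.572 + 0.120x) dx = 0.572×28.1753 + ½×0.120×28.1753² = 63.7471.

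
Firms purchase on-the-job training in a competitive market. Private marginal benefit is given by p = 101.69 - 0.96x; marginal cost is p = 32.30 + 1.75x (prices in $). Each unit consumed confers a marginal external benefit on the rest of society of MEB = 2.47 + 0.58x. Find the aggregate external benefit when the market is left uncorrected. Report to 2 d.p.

Market equilibrium (private): 32.30 + 1.75x = 101.69 - 0.96x → x_m = 25.6052.
Total external benefit = ∫₀^{x_m} (2.47 + 0.58x) dx = 2.47×25.6052 + ½×0.58×25.6052² = 253.3765.

$253.38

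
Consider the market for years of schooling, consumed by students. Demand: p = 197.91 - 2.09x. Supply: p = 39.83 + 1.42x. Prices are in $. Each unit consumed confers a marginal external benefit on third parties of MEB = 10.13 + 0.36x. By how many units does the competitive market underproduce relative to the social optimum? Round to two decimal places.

Market equilibrium (private): 39.83 + 1.42x = 197.91 - 2.09x → x_m = 45.0370.
Social marginal benefit = demand + MEB = 208.04 - 1.73x.
Set SMB = MC: 208.04 - 1.73x = 39.83 + 1.42x → x* = 53.4000.
Gap = |45.0370 − 53.4000| = 8.3630.

8.36 units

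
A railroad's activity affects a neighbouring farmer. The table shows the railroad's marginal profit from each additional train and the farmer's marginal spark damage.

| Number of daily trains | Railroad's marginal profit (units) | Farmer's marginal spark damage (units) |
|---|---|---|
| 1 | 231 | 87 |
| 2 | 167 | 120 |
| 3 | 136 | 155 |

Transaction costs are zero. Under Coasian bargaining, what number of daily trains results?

Bargaining reaches the level where marginal profit last exceeds marginal spark damage.
That holds through level 2 (167 ≥ 120) but not at 3 (136 < 155).

2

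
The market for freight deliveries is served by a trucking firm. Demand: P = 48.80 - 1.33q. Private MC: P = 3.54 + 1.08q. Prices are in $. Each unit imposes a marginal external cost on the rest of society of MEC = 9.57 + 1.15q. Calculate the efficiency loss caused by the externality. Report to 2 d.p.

Market equilibrium (private): 3.54 + 1.08q = 48.80 - 1.33q → q_m = 18.7801.
Social marginal cost = private MC + MEC = 13.11 + 2.23q.
Set SMC = demand: 13.11 + 2.23q = 48.80 - 1.33q → q* = 10.0253.
Height of the DWL triangle at q_m is SMC(q_m) − demand(q_m) = MEC(q_m) = 31.1671.
DWL = ½ × 8.7548 × 31.1671 = 136.4309.

DWL = $136.43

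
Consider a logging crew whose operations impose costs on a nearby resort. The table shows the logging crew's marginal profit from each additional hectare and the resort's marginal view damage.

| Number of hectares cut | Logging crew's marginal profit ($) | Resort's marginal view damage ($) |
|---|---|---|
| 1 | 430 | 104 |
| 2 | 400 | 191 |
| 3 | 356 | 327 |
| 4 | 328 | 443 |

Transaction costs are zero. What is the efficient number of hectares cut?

Bargaining reaches the level where marginal profit last exceeds marginal view damage.
That holds through level 3 (356 ≥ 327) but not at 4 (328 < 443).

3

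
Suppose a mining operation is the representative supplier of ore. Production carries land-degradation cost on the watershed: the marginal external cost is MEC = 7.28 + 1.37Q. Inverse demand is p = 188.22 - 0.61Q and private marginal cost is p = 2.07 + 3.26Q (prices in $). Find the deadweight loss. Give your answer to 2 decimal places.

DWL = $510.98

Market equilibrium (private): 2.07 + 3.26Q = 188.22 - 0.61Q → Q_m = 48.1008.
Social marginal cost = private MC + MEC = 9.35 + 4.63Q.
Set SMC = demand: 9.35 + 4.63Q = 188.22 - 0.61Q → Q* = 34.1355.
Between Q* and Q_m the wedge SMC − demand runs linearly from 0 to MEC(Q_m), so the loss is a triangle.
DWL = ½ × 13.9653 × 73.1781 = 510.9771.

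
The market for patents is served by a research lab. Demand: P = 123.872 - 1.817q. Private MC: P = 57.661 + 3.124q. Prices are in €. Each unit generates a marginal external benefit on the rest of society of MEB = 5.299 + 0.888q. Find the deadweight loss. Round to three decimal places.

Market equilibrium (private): 57.661 + 3.124q = 123.872 - 1.817q → q_m = 13.4003.
Social marginal cost = private MC − MEB = 52.362 + 2.236q.
Set SMC = demand: 52.362 + 2.236q = 123.872 - 1.817q → q* = 17.6437.
Between q* and q_m the wedge demand − SMC runs linearly from 0 to MEB(q_m), so the loss is a triangle.
DWL = ½ × 4.2434 × 17.1985 = 36.4901.

DWL = €36.490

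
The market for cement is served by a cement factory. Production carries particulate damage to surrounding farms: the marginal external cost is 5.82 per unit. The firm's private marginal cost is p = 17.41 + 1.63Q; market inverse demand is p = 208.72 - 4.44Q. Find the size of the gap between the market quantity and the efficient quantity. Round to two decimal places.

0.96 units

Market equilibrium (private): 17.41 + 1.63Q = 208.72 - 4.44Q → Q_m = 31.5173.
Social marginal cost = private MC + MEC = 23.23 + 1.63Q.
Set SMC = demand: 23.23 + 1.63Q = 208.72 - 4.44Q → Q* = 30.5585.
Gap = |31.5173 − 30.5585| = 0.9588.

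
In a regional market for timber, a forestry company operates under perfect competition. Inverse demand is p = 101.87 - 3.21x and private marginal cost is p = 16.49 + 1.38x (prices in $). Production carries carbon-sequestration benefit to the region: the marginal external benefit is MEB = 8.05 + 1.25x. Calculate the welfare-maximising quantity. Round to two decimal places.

x* = 27.97

Social marginal cost = private MC − MEB = 8.44 + 0.13x.
Set SMC = demand: 8.44 + 0.13x = 101.87 - 3.21x → x* = 27.9731.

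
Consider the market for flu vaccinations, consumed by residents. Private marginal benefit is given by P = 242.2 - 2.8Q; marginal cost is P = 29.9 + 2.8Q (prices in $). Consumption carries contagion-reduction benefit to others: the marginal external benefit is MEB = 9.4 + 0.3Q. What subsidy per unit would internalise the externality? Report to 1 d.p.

Social marginal benefit = demand + MEB = 251.6 - 2.5Q.
Set SMB = MC: 251.6 - 2.5Q = 29.9 + 2.8Q → Q* = 41.8302.
The Pigouvian subsidy equals MEB at Q*: 9.4 + 0.3×41.8302 = 21.9491.

subsidy = $21.9 per unit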